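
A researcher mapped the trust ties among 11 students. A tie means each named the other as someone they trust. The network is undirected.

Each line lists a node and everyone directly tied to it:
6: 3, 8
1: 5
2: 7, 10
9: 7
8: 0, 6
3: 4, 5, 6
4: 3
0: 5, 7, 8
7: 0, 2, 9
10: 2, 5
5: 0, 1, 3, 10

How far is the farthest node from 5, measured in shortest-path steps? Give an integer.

3

Distances from 5: 0:1, 1:1, 2:2, 3:1, 4:2, 6:2, 7:2, 8:2, 9:3, 10:1.
The largest is 3 (to 9), so the eccentricity of 5 is 3.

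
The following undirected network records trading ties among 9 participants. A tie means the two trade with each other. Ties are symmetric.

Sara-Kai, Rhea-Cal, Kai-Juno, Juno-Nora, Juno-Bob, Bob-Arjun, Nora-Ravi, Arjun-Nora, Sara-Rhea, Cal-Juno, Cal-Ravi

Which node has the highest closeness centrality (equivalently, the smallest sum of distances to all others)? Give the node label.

Farness (sum of distances to all others) for each node — Arjun:20, Bob:17, Cal:14, Juno:12, Kai:16, Nora:15, Ravi:17, Rhea:18, Sara:19.
The smallest farness is 12, for Juno, so Juno has the highest closeness.

Juno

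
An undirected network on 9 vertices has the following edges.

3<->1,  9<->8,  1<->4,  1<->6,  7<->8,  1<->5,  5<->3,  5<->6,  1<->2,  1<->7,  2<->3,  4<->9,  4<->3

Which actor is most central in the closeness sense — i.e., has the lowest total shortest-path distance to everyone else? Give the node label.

Farness (sum of distances to all others) for each node — 1:10, 2:16, 3:13, 4:13, 5:15, 6:16, 7:14, 8:18, 9:17.
The smallest farness is 10, for 1, so 1 has the highest closeness.

1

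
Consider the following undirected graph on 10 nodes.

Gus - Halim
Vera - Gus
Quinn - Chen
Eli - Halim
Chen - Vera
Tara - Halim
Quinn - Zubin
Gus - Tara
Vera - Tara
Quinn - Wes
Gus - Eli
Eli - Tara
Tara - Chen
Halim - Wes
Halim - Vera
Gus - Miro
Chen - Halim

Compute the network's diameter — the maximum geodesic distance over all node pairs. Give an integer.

5

Eccentricity of each node (its greatest distance to any other): Chen:3, Eli:4, Gus:4, Halim:3, Miro:5, Quinn:4, Tara:3, Vera:3, Wes:3, Zubin:5.
The maximum eccentricity is 5, realized for instance by the pair Miro–Zubin via Miro – Gus – Tara – Chen – Quinn – Zubin. So the diameter is 5.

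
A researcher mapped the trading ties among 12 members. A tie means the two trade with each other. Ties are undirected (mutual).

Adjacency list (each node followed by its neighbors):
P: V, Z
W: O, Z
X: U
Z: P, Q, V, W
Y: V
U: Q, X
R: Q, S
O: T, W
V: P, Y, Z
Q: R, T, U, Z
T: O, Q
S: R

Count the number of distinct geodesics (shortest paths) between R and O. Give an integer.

The shortest distance is 3, and the only length-3 path is R–Q–T–O. So there is exactly 1 shortest path.

1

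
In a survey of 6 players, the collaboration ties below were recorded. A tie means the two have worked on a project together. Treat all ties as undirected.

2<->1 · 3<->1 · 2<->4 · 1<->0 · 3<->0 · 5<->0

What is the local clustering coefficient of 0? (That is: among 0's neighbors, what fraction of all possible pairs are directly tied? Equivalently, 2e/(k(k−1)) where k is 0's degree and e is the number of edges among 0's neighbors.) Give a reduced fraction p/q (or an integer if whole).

0's neighbors: 1, 3, and 5 (k = 3).
Possible neighbor pairs: C(3,2) = 3. Edges among them: 1–3 → e = 1.
Clustering(0) = 1/3.

1/3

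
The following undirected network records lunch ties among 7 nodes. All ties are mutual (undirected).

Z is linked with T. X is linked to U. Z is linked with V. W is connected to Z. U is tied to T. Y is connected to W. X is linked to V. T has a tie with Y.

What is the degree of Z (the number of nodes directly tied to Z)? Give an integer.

3

Z is directly tied to T, V, and W. That is 3 neighbors, so the degree of Z is 3.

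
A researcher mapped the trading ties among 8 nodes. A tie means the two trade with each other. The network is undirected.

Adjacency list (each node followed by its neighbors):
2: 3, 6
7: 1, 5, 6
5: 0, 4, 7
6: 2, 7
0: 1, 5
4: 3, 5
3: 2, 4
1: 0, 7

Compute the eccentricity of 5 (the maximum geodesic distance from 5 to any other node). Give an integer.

Distances from 5: 0:1, 1:2, 2:3, 3:2, 4:1, 6:2, 7:1.
The largest is 3 (to 2), so the eccentricity of 5 is 3.

3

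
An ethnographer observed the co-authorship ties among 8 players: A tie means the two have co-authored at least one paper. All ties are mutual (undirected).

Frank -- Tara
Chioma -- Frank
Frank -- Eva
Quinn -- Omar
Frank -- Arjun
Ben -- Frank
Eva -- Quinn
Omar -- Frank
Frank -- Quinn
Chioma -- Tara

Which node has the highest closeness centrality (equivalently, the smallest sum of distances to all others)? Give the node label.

Farness (sum of distances to all others) for each node — Arjun:13, Ben:13, Chioma:12, Eva:12, Frank:7, Omar:12, Quinn:11, Tara:12.
The smallest farness is 7, for Frank, so Frank has the highest closeness.

Frank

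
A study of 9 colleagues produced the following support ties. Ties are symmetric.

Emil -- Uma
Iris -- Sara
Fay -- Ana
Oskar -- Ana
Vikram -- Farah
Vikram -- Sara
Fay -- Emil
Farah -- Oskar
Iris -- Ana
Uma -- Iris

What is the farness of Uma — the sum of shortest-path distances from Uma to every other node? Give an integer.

18

Distances from Uma: Ana:2, Emil:1, Farah:4, Fay:2, Iris:1, Oskar:3, Sara:2, Vikram:3.
Sum = 2 + 1 + 4 + 2 + 1 + 3 + 2 + 3 = 18.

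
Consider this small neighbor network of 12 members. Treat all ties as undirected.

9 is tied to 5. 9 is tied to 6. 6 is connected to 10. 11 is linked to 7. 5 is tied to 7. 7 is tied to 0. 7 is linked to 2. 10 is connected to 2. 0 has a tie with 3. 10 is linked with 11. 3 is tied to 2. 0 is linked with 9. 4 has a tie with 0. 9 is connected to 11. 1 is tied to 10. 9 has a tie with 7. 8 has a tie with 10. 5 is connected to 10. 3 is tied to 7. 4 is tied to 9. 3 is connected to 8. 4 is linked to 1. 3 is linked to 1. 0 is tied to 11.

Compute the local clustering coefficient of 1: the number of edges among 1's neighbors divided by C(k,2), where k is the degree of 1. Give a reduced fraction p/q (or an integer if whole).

0

1's neighbors: 3, 4, and 10 (k = 3).
Possible neighbor pairs: C(3,2) = 3. Edges among them: none → e = 0.
Clustering(1) = 0/3 = 0.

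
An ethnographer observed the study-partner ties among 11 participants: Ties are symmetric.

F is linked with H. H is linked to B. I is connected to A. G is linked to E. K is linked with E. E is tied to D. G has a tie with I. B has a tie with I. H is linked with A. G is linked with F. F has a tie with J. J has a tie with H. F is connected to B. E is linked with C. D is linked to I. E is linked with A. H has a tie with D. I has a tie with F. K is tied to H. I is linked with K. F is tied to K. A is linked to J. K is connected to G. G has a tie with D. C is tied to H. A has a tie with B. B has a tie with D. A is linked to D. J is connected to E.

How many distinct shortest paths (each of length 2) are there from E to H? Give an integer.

5

The shortest distance is 2. The length-2 paths are: E–D–H; E–C–H; E–A–H; E–K–H; E–J–H.
That gives 5 distinct shortest paths.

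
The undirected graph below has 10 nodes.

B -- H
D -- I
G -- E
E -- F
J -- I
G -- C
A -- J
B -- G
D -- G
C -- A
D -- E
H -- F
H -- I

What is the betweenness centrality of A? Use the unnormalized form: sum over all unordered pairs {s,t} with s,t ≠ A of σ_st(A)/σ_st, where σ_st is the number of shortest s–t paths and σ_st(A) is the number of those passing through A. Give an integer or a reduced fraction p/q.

2

Pairs whose geodesics pass through A — J–C: 1; J–G: 1/2; C–I: 1/2.
All other pairs contribute 0.
Summing the contributions gives betweenness(A) = 2.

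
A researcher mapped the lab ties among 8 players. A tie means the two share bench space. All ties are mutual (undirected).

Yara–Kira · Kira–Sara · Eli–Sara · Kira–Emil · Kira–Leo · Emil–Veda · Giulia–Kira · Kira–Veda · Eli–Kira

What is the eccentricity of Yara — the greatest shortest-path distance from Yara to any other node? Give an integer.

2

Distances from Yara: Eli:2, Emil:2, Giulia:2, Kira:1, Leo:2, Sara:2, Veda:2.
The largest is 2 (to Sara, Eli, Veda, Emil, Leo, and Giulia), so the eccentricity of Yara is 2.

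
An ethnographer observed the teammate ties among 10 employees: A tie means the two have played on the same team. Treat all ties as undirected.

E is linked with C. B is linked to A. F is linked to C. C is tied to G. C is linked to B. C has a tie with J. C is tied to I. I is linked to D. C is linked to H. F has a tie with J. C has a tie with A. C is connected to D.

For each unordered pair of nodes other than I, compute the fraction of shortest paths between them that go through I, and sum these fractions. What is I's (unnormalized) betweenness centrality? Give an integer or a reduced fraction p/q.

0

No shortest path between any pair of other nodes passes through I.
Summing the contributions gives betweenness(I) = 0.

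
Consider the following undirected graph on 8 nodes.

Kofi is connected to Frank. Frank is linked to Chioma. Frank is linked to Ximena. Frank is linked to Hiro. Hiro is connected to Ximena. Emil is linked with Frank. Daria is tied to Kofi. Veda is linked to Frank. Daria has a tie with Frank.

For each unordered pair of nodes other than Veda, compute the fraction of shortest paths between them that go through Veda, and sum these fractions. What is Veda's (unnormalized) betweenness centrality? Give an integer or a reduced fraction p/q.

No shortest path between any pair of other nodes passes through Veda.
Summing the contributions gives betweenness(Veda) = 0.

0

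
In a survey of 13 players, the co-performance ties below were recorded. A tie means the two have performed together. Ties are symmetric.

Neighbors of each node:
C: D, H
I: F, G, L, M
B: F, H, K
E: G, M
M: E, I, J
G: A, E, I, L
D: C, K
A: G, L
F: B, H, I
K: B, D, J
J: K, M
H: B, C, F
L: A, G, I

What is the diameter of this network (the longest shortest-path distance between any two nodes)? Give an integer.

Eccentricity of each node (its greatest distance to any other): A:6, B:4, C:5, D:6, E:5, F:3, G:5, H:4, I:4, J:4, K:5, L:5, M:4.
The maximum eccentricity is 6, realized for instance by the pair A–D via A – G – I – F – H – C – D. So the diameter is 6.

6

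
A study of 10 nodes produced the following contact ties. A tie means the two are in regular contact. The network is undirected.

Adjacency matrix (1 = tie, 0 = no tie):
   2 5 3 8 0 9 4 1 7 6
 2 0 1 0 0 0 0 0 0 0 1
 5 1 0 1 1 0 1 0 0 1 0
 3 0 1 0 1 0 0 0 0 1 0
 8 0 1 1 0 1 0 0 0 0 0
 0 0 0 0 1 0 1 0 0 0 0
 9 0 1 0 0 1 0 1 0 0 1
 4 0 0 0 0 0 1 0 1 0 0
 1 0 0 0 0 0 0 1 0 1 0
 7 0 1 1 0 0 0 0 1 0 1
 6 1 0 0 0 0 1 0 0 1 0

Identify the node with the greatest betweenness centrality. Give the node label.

9

Unnormalized betweenness of each node: 0:6/5, 1:3/2, 2:8/15, 3:29/20, 4:2, 5:293/30, 6:37/12, 7:217/30, 8:7/3, 9:99/10.
9 has the largest value, 99/10, making it the main broker — the node through which the most shortest paths run.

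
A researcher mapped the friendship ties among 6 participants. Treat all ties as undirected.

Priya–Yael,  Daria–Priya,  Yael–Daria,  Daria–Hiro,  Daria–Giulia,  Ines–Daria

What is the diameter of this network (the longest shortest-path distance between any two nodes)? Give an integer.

2

Eccentricity of each node (its greatest distance to any other): Daria:1, Giulia:2, Hiro:2, Ines:2, Priya:2, Yael:2.
The maximum eccentricity is 2, realized for instance by the pair Ines–Hiro via Ines – Daria – Hiro. So the diameter is 2.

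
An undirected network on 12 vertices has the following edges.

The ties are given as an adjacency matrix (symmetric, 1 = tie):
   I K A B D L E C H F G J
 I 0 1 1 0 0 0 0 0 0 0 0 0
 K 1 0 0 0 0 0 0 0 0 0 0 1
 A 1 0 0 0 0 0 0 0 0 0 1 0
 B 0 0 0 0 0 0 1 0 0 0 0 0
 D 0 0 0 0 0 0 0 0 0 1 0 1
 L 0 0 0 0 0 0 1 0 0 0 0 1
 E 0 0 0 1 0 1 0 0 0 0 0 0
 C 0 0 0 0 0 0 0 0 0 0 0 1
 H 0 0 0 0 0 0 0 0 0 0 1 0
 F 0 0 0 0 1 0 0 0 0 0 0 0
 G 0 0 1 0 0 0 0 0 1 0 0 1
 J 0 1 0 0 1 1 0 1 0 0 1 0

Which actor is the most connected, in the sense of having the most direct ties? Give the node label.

Degrees — A:2, B:1, C:1, D:2, E:2, F:1, G:3, H:1, I:2, J:5, K:2, L:2.
The maximum is 5, attained only by J.

J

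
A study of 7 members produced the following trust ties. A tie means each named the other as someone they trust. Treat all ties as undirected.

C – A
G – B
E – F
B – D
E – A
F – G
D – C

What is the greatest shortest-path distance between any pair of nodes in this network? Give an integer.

3

Eccentricity of each node (its greatest distance to any other): A:3, B:3, C:3, D:3, E:3, F:3, G:3.
The maximum eccentricity is 3, realized for instance by the pair A–G via A – E – F – G. So the diameter is 3.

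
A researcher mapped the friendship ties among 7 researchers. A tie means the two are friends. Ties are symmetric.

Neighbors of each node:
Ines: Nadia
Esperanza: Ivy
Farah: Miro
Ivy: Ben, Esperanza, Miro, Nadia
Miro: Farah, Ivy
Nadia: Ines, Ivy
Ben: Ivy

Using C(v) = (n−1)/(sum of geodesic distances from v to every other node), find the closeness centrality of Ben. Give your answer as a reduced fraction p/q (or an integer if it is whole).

Distances from Ben: Esperanza:2, Farah:3, Ines:3, Ivy:1, Miro:2, Nadia:2. Sum = 13.
n = 7, so closeness = 6/13.

6/13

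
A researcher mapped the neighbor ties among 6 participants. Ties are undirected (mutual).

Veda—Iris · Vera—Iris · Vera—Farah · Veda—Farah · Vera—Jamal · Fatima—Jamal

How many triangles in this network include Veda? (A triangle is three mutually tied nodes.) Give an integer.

0

Veda's neighbors are Farah and Iris, but none of them are tied to each other, so no triangle contains Veda.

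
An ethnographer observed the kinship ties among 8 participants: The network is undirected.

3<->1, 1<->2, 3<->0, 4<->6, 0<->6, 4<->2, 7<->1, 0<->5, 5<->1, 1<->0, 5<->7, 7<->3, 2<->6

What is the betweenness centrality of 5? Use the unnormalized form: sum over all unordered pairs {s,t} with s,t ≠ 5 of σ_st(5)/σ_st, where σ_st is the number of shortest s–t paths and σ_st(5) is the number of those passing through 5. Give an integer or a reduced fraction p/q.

7/12

Pairs whose geodesics pass through 5 — 7–0: 1/3; 7–6: 1/4.
All other pairs contribute 0.
Summing the contributions gives betweenness(5) = 7/12.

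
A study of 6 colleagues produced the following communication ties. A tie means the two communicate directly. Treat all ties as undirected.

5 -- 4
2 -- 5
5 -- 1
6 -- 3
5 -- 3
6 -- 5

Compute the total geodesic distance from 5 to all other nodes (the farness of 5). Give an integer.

5

Distances from 5: 1:1, 2:1, 3:1, 4:1, 6:1.
Sum = 1 + 1 + 1 + 1 + 1 = 5.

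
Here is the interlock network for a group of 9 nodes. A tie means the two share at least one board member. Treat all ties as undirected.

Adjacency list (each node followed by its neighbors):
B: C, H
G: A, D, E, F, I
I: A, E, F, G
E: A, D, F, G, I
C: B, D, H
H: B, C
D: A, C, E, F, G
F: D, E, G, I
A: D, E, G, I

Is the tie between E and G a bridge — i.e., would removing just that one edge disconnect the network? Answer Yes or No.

No

Even without that edge, E still reaches G via E – F – G, so the network stays connected. Not a bridge.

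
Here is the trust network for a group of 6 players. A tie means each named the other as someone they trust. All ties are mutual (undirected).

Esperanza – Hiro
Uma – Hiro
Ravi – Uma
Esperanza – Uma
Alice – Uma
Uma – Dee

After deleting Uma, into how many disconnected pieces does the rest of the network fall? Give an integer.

Without Uma, the remaining ties split the others into: {Esperanza, Hiro}; {Alice}; {Dee}; {Ravi}.
That's 4 separate components.

4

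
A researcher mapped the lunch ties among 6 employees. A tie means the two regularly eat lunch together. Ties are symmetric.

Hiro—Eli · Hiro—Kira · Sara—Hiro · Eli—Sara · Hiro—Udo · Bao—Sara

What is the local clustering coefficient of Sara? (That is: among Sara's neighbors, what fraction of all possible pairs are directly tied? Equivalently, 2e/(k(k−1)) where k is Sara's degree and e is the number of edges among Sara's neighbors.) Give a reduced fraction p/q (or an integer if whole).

1/3

Sara's neighbors: Bao, Eli, and Hiro (k = 3).
Possible neighbor pairs: C(3,2) = 3. Edges among them: Eli–Hiro → e = 1.
Clustering(Sara) = 1/3.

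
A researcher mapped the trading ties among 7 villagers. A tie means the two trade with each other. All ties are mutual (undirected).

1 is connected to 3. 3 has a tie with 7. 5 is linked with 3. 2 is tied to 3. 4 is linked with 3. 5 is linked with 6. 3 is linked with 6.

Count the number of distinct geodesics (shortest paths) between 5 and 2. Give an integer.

1

The shortest distance is 2, and the only length-2 path is 5–3–2. So there is exactly 1 shortest path.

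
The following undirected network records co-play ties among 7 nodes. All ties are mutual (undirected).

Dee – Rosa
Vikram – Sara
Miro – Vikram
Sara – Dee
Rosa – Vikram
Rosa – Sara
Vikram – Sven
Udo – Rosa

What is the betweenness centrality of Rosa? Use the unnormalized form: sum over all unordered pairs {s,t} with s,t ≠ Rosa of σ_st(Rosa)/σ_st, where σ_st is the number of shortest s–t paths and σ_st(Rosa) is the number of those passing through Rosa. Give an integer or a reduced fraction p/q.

13/2

Pairs whose geodesics pass through Rosa — Miro–Udo: 1; Miro–Dee: 1/2; Sara–Udo: 1; Udo–Vikram: 1; Udo–Dee: 1; Udo–Sven: 1; Vikram–Dee: 1/2; Dee–Sven: 1/2.
All other pairs contribute 0.
Summing the contributions gives betweenness(Rosa) = 13/2.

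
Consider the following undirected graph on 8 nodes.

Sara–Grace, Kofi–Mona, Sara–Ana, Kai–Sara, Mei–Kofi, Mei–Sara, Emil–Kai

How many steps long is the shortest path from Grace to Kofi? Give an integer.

One shortest route is Grace – Sara – Mei – Kofi, which uses 3 edges, and at distance 2 from Grace we only reach {Ana, Kai, Mei}, which does not include Kofi. So d(Grace,Kofi) = 3.

3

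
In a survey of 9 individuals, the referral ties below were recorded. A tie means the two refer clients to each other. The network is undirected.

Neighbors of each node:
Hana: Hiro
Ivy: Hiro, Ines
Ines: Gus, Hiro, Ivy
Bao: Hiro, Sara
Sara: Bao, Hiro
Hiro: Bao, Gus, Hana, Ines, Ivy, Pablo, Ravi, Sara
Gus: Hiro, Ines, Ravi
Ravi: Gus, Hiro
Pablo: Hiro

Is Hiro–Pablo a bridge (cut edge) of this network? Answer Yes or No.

Without the Hiro–Pablo edge there is no alternate route between Hiro and Pablo, so the network disconnects. It is a bridge.

Yes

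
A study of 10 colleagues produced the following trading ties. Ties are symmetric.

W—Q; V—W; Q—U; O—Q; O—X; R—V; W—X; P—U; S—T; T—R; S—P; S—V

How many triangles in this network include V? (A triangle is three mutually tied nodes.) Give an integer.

0

V's neighbors are R, S, and W, but none of them are tied to each other, so no triangle contains V.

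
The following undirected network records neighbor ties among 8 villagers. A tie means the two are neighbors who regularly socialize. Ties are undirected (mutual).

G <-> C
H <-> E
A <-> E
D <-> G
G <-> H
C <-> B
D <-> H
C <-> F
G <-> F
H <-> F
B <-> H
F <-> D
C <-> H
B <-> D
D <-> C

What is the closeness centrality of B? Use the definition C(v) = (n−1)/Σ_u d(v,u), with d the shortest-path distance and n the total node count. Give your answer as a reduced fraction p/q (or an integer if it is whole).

Distances from B: A:3, C:1, D:1, E:2, F:2, G:2, H:1. Sum = 12.
n = 8, so closeness = 7/12.

7/12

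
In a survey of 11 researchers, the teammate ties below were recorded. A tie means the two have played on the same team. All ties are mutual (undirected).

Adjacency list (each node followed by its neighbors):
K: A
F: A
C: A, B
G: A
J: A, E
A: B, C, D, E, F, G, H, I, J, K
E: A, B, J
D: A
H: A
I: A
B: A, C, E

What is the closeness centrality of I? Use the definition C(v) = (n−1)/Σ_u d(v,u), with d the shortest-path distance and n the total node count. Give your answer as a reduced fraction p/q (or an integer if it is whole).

10/19

Distances from I: A:1, B:2, C:2, D:2, E:2, F:2, G:2, H:2, J:2, K:2. Sum = 19.
n = 11, so closeness = 10/19.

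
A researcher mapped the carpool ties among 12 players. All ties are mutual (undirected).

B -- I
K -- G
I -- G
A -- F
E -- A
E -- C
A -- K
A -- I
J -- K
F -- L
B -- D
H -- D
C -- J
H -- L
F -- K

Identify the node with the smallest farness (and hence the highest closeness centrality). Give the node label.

Farness (sum of distances to all others) for each node — A:20, B:28, C:33, D:33, E:27, F:22, G:26, H:32, I:23, J:29, K:22, L:27.
The smallest farness is 20, for A, so A has the highest closeness.

A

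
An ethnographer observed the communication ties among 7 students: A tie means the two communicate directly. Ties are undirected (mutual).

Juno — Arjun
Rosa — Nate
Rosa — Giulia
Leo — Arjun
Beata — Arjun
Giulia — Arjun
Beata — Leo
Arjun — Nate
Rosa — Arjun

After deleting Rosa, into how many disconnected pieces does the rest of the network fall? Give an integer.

1

Rosa's neighbors (Arjun, Giulia, and Nate) remain reachable from one another through other ties, so the rest of the network stays in one piece.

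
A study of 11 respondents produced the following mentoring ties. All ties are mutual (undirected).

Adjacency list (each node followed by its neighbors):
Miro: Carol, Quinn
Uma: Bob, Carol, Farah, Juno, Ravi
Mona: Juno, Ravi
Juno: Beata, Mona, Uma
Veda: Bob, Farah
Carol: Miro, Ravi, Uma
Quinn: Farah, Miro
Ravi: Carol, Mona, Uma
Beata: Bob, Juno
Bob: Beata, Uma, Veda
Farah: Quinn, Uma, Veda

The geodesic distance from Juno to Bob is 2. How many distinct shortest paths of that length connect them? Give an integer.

2

The shortest distance is 2. The length-2 paths are: Juno–Uma–Bob; Juno–Beata–Bob.
That gives 2 distinct shortest paths.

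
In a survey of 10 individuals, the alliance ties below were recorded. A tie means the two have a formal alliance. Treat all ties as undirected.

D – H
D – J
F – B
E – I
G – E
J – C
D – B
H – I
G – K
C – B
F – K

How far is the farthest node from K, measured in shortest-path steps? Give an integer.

4

Distances from K: B:2, C:3, D:3, E:2, F:1, G:1, H:4, I:3, J:4.
The largest is 4 (to J and H), so the eccentricity of K is 4.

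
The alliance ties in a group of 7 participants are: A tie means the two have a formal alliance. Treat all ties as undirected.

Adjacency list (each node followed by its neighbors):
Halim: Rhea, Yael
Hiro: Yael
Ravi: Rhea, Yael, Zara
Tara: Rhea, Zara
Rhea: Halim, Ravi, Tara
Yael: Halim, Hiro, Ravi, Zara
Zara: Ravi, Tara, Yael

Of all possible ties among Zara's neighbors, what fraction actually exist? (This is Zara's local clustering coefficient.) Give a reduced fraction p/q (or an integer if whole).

1/3

Zara's neighbors: Ravi, Tara, and Yael (k = 3).
Possible neighbor pairs: C(3,2) = 3. Edges among them: Ravi–Yael → e = 1.
Clustering(Zara) = 1/3.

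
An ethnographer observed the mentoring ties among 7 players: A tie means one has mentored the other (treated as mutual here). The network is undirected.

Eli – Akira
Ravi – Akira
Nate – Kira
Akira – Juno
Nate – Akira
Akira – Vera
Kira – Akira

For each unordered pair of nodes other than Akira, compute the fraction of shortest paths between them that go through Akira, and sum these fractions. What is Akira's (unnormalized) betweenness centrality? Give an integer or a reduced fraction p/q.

14

Pairs whose geodesics pass through Akira — Kira–Vera: 1; Kira–Eli: 1; Kira–Ravi: 1; Kira–Juno: 1; Vera–Nate: 1; Vera–Eli: 1; Vera–Ravi: 1; Vera–Juno: 1; Nate–Eli: 1; Nate–Ravi: 1; Nate–Juno: 1; Eli–Ravi: 1; Eli–Juno: 1; Ravi–Juno: 1.
All other pairs contribute 0.
Summing the contributions gives betweenness(Akira) = 14.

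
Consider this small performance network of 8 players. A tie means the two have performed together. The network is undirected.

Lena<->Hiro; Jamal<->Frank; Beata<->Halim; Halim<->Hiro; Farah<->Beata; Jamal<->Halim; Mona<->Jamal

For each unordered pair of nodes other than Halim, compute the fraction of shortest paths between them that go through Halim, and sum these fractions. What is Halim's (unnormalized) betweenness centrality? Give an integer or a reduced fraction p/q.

Pairs whose geodesics pass through Halim — Hiro–Frank: 1; Hiro–Farah: 1; Hiro–Beata: 1; Hiro–Mona: 1; Hiro–Jamal: 1; Lena–Frank: 1; Lena–Farah: 1; Lena–Beata: 1; Lena–Mona: 1; Lena–Jamal: 1; Frank–Farah: 1; Frank–Beata: 1; Farah–Mona: 1; Farah–Jamal: 1 … (+2 more pairs).
All other pairs contribute 0.
Summing the contributions gives betweenness(Halim) = 16.

16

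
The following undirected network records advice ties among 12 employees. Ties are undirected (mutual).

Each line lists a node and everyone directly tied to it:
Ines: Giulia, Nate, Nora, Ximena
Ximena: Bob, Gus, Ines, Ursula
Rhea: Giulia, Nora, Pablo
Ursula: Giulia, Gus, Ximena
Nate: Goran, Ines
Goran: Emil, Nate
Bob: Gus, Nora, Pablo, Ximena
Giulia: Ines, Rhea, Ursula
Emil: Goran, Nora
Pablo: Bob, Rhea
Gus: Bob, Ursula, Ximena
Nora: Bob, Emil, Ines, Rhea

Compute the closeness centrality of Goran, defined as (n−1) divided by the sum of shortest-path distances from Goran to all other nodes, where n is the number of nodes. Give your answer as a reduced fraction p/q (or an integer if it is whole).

11/30

Distances from Goran: Bob:3, Emil:1, Giulia:3, Gus:4, Ines:2, Nate:1, Nora:2, Pablo:4, Rhea:3, Ursula:4, Ximena:3. Sum = 30.
n = 12, so closeness = 11/30.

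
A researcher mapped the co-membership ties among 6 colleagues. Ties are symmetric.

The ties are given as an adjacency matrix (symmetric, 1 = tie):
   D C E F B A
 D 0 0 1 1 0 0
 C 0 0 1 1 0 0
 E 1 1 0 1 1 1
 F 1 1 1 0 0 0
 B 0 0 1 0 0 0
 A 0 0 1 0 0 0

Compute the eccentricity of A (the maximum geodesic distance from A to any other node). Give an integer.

Distances from A: B:2, C:2, D:2, E:1, F:2.
The largest is 2 (to D, C, F, and B), so the eccentricity of A is 2.

2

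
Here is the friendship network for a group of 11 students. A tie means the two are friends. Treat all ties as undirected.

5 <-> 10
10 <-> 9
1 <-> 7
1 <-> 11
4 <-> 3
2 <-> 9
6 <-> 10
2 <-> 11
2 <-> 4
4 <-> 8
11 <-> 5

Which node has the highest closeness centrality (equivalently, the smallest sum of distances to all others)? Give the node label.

2

Farness (sum of distances to all others) for each node — 1:27, 2:19, 3:33, 4:24, 5:24, 6:34, 7:36, 8:33, 9:23, 10:25, 11:20.
The smallest farness is 19, for 2, so 2 has the highest closeness.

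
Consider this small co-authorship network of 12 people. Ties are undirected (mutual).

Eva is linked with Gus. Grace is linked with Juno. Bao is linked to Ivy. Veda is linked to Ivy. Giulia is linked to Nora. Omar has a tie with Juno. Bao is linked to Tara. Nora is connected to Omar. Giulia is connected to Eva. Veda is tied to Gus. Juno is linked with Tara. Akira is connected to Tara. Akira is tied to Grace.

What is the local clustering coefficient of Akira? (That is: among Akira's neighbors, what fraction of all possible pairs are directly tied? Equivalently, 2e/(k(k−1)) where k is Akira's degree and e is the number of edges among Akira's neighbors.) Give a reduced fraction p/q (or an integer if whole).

0

Akira's neighbors: Grace and Tara (k = 2).
Possible neighbor pairs: C(2,2) = 1. Edges among them: none → e = 0.
Clustering(Akira) = 0/1.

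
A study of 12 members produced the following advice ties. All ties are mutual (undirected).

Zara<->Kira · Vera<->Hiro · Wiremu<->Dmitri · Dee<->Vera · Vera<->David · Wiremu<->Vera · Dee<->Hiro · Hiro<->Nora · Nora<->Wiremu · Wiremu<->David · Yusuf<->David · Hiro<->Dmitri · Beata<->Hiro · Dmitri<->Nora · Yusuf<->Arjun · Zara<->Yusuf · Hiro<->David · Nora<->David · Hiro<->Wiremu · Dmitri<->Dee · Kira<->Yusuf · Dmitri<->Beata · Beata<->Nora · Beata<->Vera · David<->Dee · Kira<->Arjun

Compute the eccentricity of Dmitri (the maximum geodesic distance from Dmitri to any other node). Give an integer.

4

Distances from Dmitri: Arjun:4, Beata:1, David:2, Dee:1, Hiro:1, Kira:4, Nora:1, Vera:2, Wiremu:1, Yusuf:3, Zara:4.
The largest is 4 (to Kira, Arjun, and Zara), so the eccentricity of Dmitri is 4.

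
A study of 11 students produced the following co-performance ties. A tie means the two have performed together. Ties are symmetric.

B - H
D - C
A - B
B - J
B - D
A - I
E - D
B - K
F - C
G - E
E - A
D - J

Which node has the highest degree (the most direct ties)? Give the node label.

Degrees — A:3, B:5, C:2, D:4, E:3, F:1, G:1, H:1, I:1, J:2, K:1.
The maximum is 5, attained only by B.

B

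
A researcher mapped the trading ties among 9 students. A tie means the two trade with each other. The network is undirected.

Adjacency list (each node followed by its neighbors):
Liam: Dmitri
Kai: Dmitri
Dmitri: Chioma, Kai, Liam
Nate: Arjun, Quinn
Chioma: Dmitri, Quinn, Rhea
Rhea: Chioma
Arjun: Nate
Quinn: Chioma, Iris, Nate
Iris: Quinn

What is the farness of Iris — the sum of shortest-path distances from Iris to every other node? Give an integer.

22

Distances from Iris: Arjun:3, Chioma:2, Dmitri:3, Kai:4, Liam:4, Nate:2, Quinn:1, Rhea:3.
Sum = 3 + 2 + 3 + 4 + 4 + 2 + 1 + 3 = 22.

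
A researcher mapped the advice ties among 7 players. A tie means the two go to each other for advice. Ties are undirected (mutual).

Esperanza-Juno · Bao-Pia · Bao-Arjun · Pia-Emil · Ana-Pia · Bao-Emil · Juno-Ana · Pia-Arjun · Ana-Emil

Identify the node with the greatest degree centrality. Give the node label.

Pia

Degrees — Ana:3, Arjun:2, Bao:3, Emil:3, Esperanza:1, Juno:2, Pia:4.
The maximum is 4, attained only by Pia.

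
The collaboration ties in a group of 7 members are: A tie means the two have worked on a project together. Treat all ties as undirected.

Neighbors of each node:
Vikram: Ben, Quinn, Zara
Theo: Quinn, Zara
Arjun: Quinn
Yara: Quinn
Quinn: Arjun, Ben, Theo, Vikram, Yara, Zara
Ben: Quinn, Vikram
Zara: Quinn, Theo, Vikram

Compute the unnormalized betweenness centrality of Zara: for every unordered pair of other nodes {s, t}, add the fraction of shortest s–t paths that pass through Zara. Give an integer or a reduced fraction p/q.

Pairs whose geodesics pass through Zara — Vikram–Theo: 1/2.
All other pairs contribute 0.
Summing the contributions gives betweenness(Zara) = 1/2.

1/2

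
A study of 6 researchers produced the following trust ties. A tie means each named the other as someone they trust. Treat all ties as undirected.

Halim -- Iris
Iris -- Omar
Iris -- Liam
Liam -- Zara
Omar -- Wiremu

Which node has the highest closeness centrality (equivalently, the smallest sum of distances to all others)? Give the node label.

Iris

Farness (sum of distances to all others) for each node — Halim:11, Iris:7, Liam:9, Omar:9, Wiremu:13, Zara:13.
The smallest farness is 7, for Iris, so Iris has the highest closeness.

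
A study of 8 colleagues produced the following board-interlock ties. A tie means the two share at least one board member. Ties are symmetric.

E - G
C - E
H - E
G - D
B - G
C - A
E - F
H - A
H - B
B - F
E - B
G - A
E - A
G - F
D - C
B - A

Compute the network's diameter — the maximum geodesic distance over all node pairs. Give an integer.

Eccentricity of each node (its greatest distance to any other): A:2, B:2, C:2, D:3, E:2, F:2, G:2, H:3.
The maximum eccentricity is 3, realized for instance by the pair H–D via H – E – C – D. So the diameter is 3.

3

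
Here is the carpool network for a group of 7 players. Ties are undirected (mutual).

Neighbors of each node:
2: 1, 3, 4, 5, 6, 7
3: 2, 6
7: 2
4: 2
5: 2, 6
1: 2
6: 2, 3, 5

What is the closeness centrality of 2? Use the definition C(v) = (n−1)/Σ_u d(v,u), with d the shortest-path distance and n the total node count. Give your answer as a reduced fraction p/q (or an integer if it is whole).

Distances from 2: 1:1, 3:1, 4:1, 5:1, 6:1, 7:1. Sum = 6.
n = 7, so closeness = 6/6 = 1.

1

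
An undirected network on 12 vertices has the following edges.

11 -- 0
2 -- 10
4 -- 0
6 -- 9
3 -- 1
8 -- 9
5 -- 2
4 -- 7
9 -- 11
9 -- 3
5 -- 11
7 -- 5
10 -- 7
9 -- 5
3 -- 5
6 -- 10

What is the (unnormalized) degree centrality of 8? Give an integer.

8 is directly tied to 9. That is 1 neighbor, so the degree of 8 is 1.

1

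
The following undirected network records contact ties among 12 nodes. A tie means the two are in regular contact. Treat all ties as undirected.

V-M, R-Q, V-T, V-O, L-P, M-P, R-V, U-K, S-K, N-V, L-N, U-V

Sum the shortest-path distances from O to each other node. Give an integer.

Distances from O: K:3, L:3, M:2, N:2, P:3, Q:3, R:2, S:4, T:2, U:2, V:1.
Sum = 3 + 3 + 2 + 2 + 3 + 3 + 2 + 4 + 2 + 2 + 1 = 27.

27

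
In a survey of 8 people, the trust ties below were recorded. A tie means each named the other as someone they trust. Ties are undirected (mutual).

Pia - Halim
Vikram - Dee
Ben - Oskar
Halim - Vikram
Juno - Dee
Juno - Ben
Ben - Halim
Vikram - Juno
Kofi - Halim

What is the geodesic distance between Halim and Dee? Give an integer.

2

One shortest route is Halim – Vikram – Dee, which uses 2 edges, and Halim and Dee are not directly tied, so nothing shorter exists. So d(Halim,Dee) = 2.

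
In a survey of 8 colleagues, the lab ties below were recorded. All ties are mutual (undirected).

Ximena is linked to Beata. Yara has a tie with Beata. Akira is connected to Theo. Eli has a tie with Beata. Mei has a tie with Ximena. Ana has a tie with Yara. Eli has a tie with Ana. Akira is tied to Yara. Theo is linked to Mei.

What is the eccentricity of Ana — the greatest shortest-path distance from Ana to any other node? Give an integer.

Distances from Ana: Akira:2, Beata:2, Eli:1, Mei:4, Theo:3, Ximena:3, Yara:1.
The largest is 4 (to Mei), so the eccentricity of Ana is 4.

4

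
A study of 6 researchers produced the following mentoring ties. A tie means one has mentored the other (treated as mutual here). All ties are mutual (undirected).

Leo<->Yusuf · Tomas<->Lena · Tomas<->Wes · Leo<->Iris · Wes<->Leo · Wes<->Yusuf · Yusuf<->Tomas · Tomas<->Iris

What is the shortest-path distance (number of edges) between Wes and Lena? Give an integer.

2

One shortest route is Wes – Tomas – Lena, which uses 2 edges, and Wes and Lena are not directly tied, so nothing shorter exists. So d(Wes,Lena) = 2.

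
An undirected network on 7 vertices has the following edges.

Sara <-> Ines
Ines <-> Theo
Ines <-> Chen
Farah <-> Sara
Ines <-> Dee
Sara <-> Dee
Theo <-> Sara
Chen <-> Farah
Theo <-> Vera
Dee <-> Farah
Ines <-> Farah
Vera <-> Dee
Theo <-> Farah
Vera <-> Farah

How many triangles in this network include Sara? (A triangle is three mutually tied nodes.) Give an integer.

5

Sara's neighbors: Dee, Farah, Ines, and Theo.
Neighbor pairs that are themselves tied: Sara–Dee–Farah; Sara–Dee–Ines; Sara–Farah–Ines; Sara–Farah–Theo; Sara–Ines–Theo. Each forms one triangle with Sara, for 5 in total.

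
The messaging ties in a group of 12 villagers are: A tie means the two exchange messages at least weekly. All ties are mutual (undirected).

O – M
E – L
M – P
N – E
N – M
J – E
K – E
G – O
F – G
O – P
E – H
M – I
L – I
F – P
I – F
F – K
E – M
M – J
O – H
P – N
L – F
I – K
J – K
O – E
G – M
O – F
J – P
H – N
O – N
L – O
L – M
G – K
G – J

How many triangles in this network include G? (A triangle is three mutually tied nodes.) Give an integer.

5

G's neighbors: F, J, K, M, and O.
Neighbor pairs that are themselves tied: G–F–K; G–F–O; G–J–K; G–J–M; G–M–O. Each forms one triangle with G, for 5 in total.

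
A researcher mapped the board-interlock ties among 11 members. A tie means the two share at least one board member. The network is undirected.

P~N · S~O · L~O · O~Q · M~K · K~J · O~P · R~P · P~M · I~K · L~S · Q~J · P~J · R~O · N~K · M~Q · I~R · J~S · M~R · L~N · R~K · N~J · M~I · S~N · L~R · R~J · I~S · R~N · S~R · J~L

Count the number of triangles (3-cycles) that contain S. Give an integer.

9

S's neighbors: I, J, L, N, O, and R.
Neighbor pairs that are themselves tied: S–I–R; S–J–L; S–J–N; S–J–R; S–L–N; S–L–O; S–L–R; S–N–R; S–O–R. Each forms one triangle with S, for 9 in total.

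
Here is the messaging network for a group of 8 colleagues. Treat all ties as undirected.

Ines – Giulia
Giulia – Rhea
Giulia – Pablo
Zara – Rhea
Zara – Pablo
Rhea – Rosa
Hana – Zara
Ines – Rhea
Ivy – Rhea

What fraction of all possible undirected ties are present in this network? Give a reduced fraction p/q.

There are 9 edges and 8 nodes, so the maximum possible is C(8,2) = 28.
Density = 9/28.

9/28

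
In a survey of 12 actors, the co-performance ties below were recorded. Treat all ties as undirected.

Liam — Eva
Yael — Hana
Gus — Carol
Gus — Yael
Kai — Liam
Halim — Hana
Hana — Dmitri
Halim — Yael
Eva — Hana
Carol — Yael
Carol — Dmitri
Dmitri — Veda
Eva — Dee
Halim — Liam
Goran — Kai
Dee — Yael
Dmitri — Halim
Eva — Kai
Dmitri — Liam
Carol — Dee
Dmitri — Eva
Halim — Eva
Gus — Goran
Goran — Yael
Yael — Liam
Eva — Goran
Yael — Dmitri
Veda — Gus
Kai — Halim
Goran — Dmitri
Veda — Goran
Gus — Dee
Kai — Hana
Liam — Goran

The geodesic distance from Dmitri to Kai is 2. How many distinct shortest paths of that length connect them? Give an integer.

The shortest distance is 2. The length-2 paths are: Dmitri–Liam–Kai; Dmitri–Eva–Kai; Dmitri–Halim–Kai; Dmitri–Goran–Kai; Dmitri–Hana–Kai.
That gives 5 distinct shortest paths.

5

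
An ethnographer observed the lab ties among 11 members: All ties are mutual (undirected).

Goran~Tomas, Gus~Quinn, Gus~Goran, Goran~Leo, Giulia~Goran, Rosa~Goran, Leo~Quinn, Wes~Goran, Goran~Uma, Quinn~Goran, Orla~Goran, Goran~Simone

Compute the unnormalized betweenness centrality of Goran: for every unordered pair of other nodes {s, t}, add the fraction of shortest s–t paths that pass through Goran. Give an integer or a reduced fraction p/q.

85/2

Pairs whose geodesics pass through Goran — Uma–Orla: 1; Uma–Quinn: 1; Uma–Rosa: 1; Uma–Gus: 1; Uma–Leo: 1; Uma–Simone: 1; Uma–Wes: 1; Uma–Tomas: 1; Uma–Giulia: 1; Orla–Quinn: 1; Orla–Rosa: 1; Orla–Gus: 1; Orla–Leo: 1; Orla–Simone: 1 … (+29 more pairs).
All other pairs contribute 0.
Summing the contributions gives betweenness(Goran) = 85/2.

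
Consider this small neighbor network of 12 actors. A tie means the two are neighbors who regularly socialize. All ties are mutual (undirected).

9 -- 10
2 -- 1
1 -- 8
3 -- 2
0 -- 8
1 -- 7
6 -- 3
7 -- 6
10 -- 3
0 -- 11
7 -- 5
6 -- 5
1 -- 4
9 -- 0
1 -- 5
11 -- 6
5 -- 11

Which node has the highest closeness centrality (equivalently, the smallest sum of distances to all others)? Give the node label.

1

Farness (sum of distances to all others) for each node — 0:23, 1:19, 2:23, 3:22, 4:29, 5:20, 6:21, 7:23, 8:23, 9:28, 10:27, 11:22.
The smallest farness is 19, for 1, so 1 has the highest closeness.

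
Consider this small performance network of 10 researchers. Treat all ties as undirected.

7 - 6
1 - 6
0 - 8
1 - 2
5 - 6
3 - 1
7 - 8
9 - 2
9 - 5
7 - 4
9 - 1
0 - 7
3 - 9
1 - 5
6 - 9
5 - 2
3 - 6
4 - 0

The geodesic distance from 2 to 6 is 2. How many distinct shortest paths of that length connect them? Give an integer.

The shortest distance is 2. The length-2 paths are: 2–1–6; 2–9–6; 2–5–6.
That gives 3 distinct shortest paths.

3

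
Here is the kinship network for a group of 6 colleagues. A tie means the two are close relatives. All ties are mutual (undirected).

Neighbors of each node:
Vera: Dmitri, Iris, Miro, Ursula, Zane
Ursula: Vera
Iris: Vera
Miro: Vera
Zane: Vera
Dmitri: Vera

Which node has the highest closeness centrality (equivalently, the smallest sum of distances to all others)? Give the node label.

Farness (sum of distances to all others) for each node — Dmitri:9, Iris:9, Miro:9, Ursula:9, Vera:5, Zane:9.
The smallest farness is 5, for Vera, so Vera has the highest closeness.

Vera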